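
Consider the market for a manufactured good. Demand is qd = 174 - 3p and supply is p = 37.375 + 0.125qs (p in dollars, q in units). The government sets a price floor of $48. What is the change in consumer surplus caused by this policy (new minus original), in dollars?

-187.5

Rearranging supply gives qs = 8p - 299. Without the control the market clears where 174 - 3p = 8p - 299, i.e. p* = 43 and q* = 45.
Because the floor (48) lies above the market-clearing price, it is binding.
At p = 48: qd = 174 - 3·48 = 30 and qs = 8·48 - 299 = 85.
Consumer surplus without the control is ½ · (58 - 43) · 45 = 337.5.
With the floor, consumers buy 30 units at 48, so CS = ½ · (58 - 48) · 30 = 150.
Change in consumer surplus = 150 - 337.5 = -187.5.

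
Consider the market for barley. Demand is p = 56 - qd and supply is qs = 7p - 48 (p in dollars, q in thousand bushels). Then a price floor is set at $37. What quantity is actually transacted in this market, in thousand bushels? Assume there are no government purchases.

19

Rearranging demand gives qd = 56 - p. Equilibrium: 56 - p = 7p - 48, so 104 = 8p and p* = 13, q* = 43.
Because the floor (37) lies above the market-clearing price, it is binding.
At p = 37: qd = 56 - 37 = 19 and qs = 7·37 - 48 = 211.
The quantity actually transacted is the short side, demand: 19.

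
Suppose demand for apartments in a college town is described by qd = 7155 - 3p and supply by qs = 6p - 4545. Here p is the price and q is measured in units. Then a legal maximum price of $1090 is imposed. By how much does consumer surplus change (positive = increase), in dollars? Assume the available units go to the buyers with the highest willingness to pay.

154350

Without the control the market clears where 7155 - 3p = 6p - 4545, i.e. p* = 1300 and q* = 3255.
The ceiling of 1090 is below the equilibrium price 1300, so it binds.
At p = 1090: qd = 7155 - 3·1090 = 3885 and qs = 6·1090 - 4545 = 1995.
Consumer surplus without the control is ½ · (2385 - 1300) · 3255 = 1765837.5.
With the ceiling, 1995 units are sold at 1090 (assume they go to the highest-value buyers). The demand price at q = 1995 is 1720, so CS = ½ · [(2385 - 1090) + (1720 - 1090)] · 1995 = 1920187.5.
Change in consumer surplus = 1920187.5 - 1765837.5 = 154350.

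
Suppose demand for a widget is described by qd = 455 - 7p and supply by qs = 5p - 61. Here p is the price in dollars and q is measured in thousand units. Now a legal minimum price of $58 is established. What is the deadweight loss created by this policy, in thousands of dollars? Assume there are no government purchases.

1890

Without the control the market clears where 455 - 7p = 5p - 61, i.e. p* = 43 and q* = 154.
The floor of 58 is above the equilibrium price 43, so it binds.
At p = 58: qd = 455 - 7·58 = 49 and qs = 5·58 - 61 = 229.
Quantity traded falls to 49. At q = 49 the demand price is (455 - 49)/7 = 58 and the supply price is (61 + 49)/5 = 22.
Deadweight loss = ½ · (58 - 22) · (154 - 49) = ½ · 36 · 105 = 1890.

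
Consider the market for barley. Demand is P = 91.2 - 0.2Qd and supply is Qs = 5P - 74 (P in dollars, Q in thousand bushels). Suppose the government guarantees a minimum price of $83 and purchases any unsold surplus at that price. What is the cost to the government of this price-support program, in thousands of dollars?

Rearranging demand gives Qd = 456 - 5P. Without the control the market clears where 456 - 5P = 5P - 74, i.e. P* = 53 and Q* = 191.
Since 83 > 53, the floor is binding.
At P = 83: Qd = 456 - 5·83 = 41 and Qs = 5·83 - 74 = 341.
Surplus = Qs - Qd = 300.
Government expenditure = surplus × support price = 300 × 83 = 24900.

24900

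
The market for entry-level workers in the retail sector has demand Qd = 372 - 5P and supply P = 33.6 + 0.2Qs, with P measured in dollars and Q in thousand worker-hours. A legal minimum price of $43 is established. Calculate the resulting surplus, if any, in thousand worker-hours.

0

Rearranging supply gives Qs = 5P - 168. Without the control the market clears where 372 - 5P = 5P - 168, i.e. P* = 54 and Q* = 102.
The floor of 43 is below the equilibrium price 54, so it is not binding; the market clears at P* = 54, Q* = 102.
Since the control does not bind, there is no surplus.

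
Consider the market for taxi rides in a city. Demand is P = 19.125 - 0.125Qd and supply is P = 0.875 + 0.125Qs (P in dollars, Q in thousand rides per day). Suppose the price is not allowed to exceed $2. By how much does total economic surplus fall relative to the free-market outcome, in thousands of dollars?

Rearranging demand gives Qd = 153 - 8P; rearranging supply gives Qs = 8P - 7. Without the control the market clears where 153 - 8P = 8P - 7, i.e. P* = 10 and Q* = 73.
Since 2 < 10, the ceiling is binding.
At P = 2: Qd = 153 - 8·2 = 137 and Qs = 8·2 - 7 = 9.
Quantity traded falls to 9. At Q = 9 the demand price is (153 - 9)/8 = 18 and the supply price is (7 + 9)/8 = 2.
Deadweight loss = ½ · (18 - 2) · (73 - 9) = ½ · 16 · 64 = 512.

512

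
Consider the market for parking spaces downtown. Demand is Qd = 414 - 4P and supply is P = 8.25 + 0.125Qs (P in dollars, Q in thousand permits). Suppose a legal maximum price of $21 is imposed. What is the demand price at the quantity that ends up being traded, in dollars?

Rearranging supply gives Qs = 8P - 66. In a free market, 414 - 4P = 8P - 66 gives the equilibrium P* = 40, Q* = 254.
Because the ceiling (21) lies below the market-clearing price, it is binding.
At P = 21: Qd = 414 - 4·21 = 330 and Qs = 8·21 - 66 = 102.
Only 102 units reach the market. On the demand curve, the marginal buyer's willingness to pay at Q = 102 is (414 - 102)/4 = 78.

78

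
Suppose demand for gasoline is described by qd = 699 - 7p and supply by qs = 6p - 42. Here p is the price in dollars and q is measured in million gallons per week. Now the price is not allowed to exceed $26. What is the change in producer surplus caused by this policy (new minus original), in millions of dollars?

-6417

Without the control the market clears where 699 - 7p = 6p - 42, i.e. p* = 57 and q* = 300.
Since 26 < 57, the ceiling is binding.
At p = 26: qd = 699 - 7·26 = 517 and qs = 6·26 - 42 = 114.
Producer surplus without the control is ½ · (57 - 7) · 300 = 7500.
With the ceiling, producers sell 114 units at 26, so PS = ½ · (26 - 7) · 114 = 1083.
Change in producer surplus = 1083 - 7500 = -6417.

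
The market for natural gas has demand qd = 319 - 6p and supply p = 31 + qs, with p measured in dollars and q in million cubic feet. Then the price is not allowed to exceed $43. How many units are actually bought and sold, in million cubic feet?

12

Rearranging supply gives qs = p - 31. Setting quantity demanded equal to quantity supplied, 319 - 6p = p - 31, gives p* = 50 and q* = 19.
The ceiling of 43 is below the equilibrium price 50, so it binds.
At p = 43: qd = 319 - 6·43 = 61 and qs = 43 - 31 = 12.
The quantity actually transacted is the short side, supply: 12.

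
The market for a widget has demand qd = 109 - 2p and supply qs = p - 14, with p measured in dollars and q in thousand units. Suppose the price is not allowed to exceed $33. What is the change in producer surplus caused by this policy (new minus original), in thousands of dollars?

-184

Equilibrium: 109 - 2p = p - 14, so 123 = 3p and p* = 41, q* = 27.
The ceiling of 33 is below the equilibrium price 41, so it binds.
At p = 33: qd = 109 - 2·33 = 43 and qs = 33 - 14 = 19.
Producer surplus without the control is ½ · (41 - 14) · 27 = 364.5.
With the ceiling, producers sell 19 units at 33, so PS = ½ · (33 - 14) · 19 = 180.5.
Change in producer surplus = 180.5 - 364.5 = -184.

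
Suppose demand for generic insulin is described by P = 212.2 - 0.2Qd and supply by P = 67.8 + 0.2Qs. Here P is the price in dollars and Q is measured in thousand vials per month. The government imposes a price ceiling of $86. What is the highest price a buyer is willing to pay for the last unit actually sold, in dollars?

Rearranging demand gives Qd = 1061 - 5P; rearranging supply gives Qs = 5P - 339. Setting quantity demanded equal to quantity supplied, 1061 - 5P = 5P - 339, gives P* = 140 and Q* = 361.
Because the ceiling (86) lies below the market-clearing price, it is binding.
At P = 86: Qd = 1061 - 5·86 = 631 and Qs = 5·86 - 339 = 91.
Only 91 units reach the market. On the demand curve, the marginal buyer's willingness to pay at Q = 91 is (1061 - 91)/5 = 194.

194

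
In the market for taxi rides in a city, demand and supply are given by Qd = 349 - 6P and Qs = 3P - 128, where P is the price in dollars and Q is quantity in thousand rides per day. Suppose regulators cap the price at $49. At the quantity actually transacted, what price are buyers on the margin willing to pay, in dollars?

Equilibrium: 349 - 6P = 3P - 128, so 477 = 9P and P* = 53, Q* = 31.
Because the ceiling (49) lies below the market-clearing price, it is binding.
At P = 49: Qd = 349 - 6·49 = 55 and Qs = 3·49 - 128 = 19.
Only 19 units reach the market. On the demand curve, the marginal buyer's willingness to pay at Q = 19 is (349 - 19)/6 = 55.

55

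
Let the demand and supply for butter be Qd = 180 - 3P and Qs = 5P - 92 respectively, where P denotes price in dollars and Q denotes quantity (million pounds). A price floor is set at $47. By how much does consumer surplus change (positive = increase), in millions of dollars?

-760.5

Equilibrium: 180 - 3P = 5P - 92, so 272 = 8P and P* = 34, Q* = 78.
Because the floor (47) lies above the market-clearing price, it is binding.
At P = 47: Qd = 180 - 3·47 = 39 and Qs = 5·47 - 92 = 143.
Consumer surplus without the control is ½ · (60 - 34) · 78 = 1014.
With the floor, consumers buy 39 units at 47, so CS = ½ · (60 - 47) · 39 = 253.5.
Change in consumer surplus = 253.5 - 1014 = -760.5.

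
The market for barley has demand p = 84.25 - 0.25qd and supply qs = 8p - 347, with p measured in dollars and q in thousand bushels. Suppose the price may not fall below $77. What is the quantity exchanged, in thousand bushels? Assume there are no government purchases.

Rearranging demand gives qd = 337 - 4p. Setting quantity demanded equal to quantity supplied, 337 - 4p = 8p - 347, gives p* = 57 and q* = 109.
Because the floor (77) lies above the market-clearing price, it is binding.
At p = 77: qd = 337 - 4·77 = 29 and qs = 8·77 - 347 = 269.
The quantity actually transacted is the short side, demand: 29.

29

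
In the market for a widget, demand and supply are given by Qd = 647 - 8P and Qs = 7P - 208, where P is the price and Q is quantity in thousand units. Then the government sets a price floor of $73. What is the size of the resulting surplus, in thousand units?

In a free market, 647 - 8P = 7P - 208 gives the equilibrium P* = 57, Q* = 191.
The floor of 73 is above the equilibrium price 57, so it binds.
At P = 73: Qd = 647 - 8·73 = 63 and Qs = 7·73 - 208 = 303.
Surplus = Qs - Qd = 303 - 63 = 240.

240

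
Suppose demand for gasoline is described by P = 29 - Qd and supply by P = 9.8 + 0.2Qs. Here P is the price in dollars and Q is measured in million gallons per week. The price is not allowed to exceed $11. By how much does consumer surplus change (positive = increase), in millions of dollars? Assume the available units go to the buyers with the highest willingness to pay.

-38

Rearranging demand gives Qd = 29 - P; rearranging supply gives Qs = 5P - 49. Equilibrium: 29 - P = 5P - 49, so 78 = 6P and P* = 13, Q* = 16.
Since 11 < 13, the ceiling is binding.
At P = 11: Qd = 29 - 11 = 18 and Qs = 5·11 - 49 = 6.
Consumer surplus without the control is ½ · (29 - 13) · 16 = 128.
With the ceiling, 6 units are sold at 11 (assume they go to the highest-value buyers). The demand price at Q = 6 is 23, so CS = ½ · [(29 - 11) + (23 - 11)] · 6 = 90.
Change in consumer surplus = 90 - 128 = -38.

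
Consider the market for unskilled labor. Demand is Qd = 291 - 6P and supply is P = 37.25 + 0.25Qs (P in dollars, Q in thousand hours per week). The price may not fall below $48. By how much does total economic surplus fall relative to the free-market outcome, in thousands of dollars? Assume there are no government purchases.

120

Rearranging supply gives Qs = 4P - 149. In a free market, 291 - 6P = 4P - 149 gives the equilibrium P* = 44, Q* = 27.
Since 48 > 44, the floor is binding.
At P = 48: Qd = 291 - 6·48 = 3 and Qs = 4·48 - 149 = 43.
Quantity traded falls to 3. At Q = 3 the demand price is (291 - 3)/6 = 48 and the supply price is (149 + 3)/4 = 38.
Deadweight loss = ½ · (48 - 38) · (27 - 3) = ½ · 10 · 24 = 120.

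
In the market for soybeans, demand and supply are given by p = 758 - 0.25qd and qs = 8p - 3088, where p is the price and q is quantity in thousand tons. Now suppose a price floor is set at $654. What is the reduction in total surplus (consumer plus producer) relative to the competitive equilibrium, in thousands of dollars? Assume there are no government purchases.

Rearranging demand gives qd = 3032 - 4p. In a free market, 3032 - 4p = 8p - 3088 gives the equilibrium p* = 510, q* = 992.
The floor of 654 is above the equilibrium price 510, so it binds.
At p = 654: qd = 3032 - 4·654 = 416 and qs = 8·654 - 3088 = 2144.
Quantity traded falls to 416. At q = 416 the demand price is (3032 - 416)/4 = 654 and the supply price is (3088 + 416)/8 = 438.
Deadweight loss = ½ · (654 - 438) · (992 - 416) = ½ · 216 · 576 = 62208.

62208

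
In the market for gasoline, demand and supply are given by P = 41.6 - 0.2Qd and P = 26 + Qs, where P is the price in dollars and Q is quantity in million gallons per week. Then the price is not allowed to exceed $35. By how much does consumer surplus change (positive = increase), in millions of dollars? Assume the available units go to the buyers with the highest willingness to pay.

34.4

Rearranging demand gives Qd = 208 - 5P; rearranging supply gives Qs = P - 26. Equilibrium: 208 - 5P = P - 26, so 234 = 6P and P* = 39, Q* = 13.
The ceiling of 35 is below the equilibrium price 39, so it binds.
At P = 35: Qd = 208 - 5·35 = 33 and Qs = 35 - 26 = 9.
Consumer surplus without the control is ½ · (41.6 - 39) · 13 = 16.9.
With the ceiling, 9 units are sold at 35 (assume they go to the highest-value buyers). The demand price at Q = 9 is 39.8, so CS = ½ · [(41.6 - 35) + (39.8 - 35)] · 9 = 51.3.
Change in consumer surplus = 51.3 - 16.9 = 34.4.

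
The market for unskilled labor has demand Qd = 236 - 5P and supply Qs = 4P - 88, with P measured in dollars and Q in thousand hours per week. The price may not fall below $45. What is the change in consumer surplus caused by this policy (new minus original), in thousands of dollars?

-301.5

Equilibrium: 236 - 5P = 4P - 88, so 324 = 9P and P* = 36, Q* = 56.
The floor of 45 is above the equilibrium price 36, so it binds.
At P = 45: Qd = 236 - 5·45 = 11 and Qs = 4·45 - 88 = 92.
Consumer surplus without the control is ½ · (47.2 - 36) · 56 = 313.6.
With the floor, consumers buy 11 units at 45, so CS = ½ · (47.2 - 45) · 11 = 12.1.
Change in consumer surplus = 12.1 - 313.6 = -301.5.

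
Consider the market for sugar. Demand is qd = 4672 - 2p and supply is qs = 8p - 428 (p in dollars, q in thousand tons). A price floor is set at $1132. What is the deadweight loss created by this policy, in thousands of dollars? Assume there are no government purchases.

In a free market, 4672 - 2p = 8p - 428 gives the equilibrium p* = 510, q* = 3652.
Because the floor (1132) lies above the market-clearing price, it is binding.
At p = 1132: qd = 4672 - 2·1132 = 2408 and qs = 8·1132 - 428 = 8628.
Quantity traded falls to 2408. At q = 2408 the demand price is (4672 - 2408)/2 = 1132 and the supply price is (428 + 2408)/8 = 354.5.
Deadweight loss = ½ · (1132 - 354.5) · (3652 - 2408) = ½ · 777.5 · 1244 = 483605.

483605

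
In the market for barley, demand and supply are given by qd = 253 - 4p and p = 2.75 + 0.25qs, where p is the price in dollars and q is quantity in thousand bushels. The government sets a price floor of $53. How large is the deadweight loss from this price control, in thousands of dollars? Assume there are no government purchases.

Rearranging supply gives qs = 4p - 11. Without the control the market clears where 253 - 4p = 4p - 11, i.e. p* = 33 and q* = 121.
Because the floor (53) lies above the market-clearing price, it is binding.
At p = 53: qd = 253 - 4·53 = 41 and qs = 4·53 - 11 = 201.
Quantity traded falls to 41. At q = 41 the demand price is (253 - 41)/4 = 53 and the supply price is (11 + 41)/4 = 13.
Deadweight loss = ½ · (53 - 13) · (121 - 41) = ½ · 40 · 80 = 1600.

1600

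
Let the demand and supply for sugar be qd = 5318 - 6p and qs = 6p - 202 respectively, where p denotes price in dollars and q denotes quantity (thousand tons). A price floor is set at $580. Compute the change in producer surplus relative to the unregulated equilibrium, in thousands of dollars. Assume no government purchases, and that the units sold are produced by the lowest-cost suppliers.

Without the control the market clears where 5318 - 6p = 6p - 202, i.e. p* = 460 and q* = 2558.
The floor of 580 is above the equilibrium price 460, so it binds.
At p = 580: qd = 5318 - 6·580 = 1838 and qs = 6·580 - 202 = 3278.
Producer surplus without the control is ½ · (460 - 101/3) · 2558 = 1635841/3.
With the floor, 1838 units are sold at 580. The supply price at q = 1838 is 340, so PS = ½ · [(580 - 101/3) + (580 - 340)] · 1838 = 2167921/3.
Change in producer surplus = 2167921/3 - 1635841/3 = 177360.

177360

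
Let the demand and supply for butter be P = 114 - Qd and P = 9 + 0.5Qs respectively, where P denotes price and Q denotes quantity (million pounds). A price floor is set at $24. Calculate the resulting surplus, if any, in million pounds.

Rearranging demand gives Qd = 114 - P; rearranging supply gives Qs = 2P - 18. Setting quantity demanded equal to quantity supplied, 114 - P = 2P - 18, gives P* = 44 and Q* = 70.
The floor of 24 is below the equilibrium price 44, so it is not binding; the market clears at P* = 44, Q* = 70.
Since the control does not bind, there is no surplus.

0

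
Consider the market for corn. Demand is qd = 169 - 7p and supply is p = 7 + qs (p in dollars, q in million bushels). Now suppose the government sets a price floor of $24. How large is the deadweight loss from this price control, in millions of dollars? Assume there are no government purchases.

Rearranging supply gives qs = p - 7. In a free market, 169 - 7p = p - 7 gives the equilibrium p* = 22, q* = 15.
Because the floor (24) lies above the market-clearing price, it is binding.
At p = 24: qd = 169 - 7·24 = 1 and qs = 24 - 7 = 17.
Quantity traded falls to 1. At q = 1 the demand price is (169 - 1)/7 = 24 and the supply price is 7 + 1 = 8.
Deadweight loss = ½ · (24 - 8) · (15 - 1) = ½ · 16 · 14 = 112.

112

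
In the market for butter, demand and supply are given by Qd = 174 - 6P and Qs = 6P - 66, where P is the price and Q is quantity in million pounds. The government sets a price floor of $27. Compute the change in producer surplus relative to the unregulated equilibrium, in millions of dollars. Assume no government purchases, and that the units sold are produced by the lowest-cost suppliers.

-63

Setting quantity demanded equal to quantity supplied, 174 - 6P = 6P - 66, gives P* = 20 and Q* = 54.
Since 27 > 20, the floor is binding.
At P = 27: Qd = 174 - 6·27 = 12 and Qs = 6·27 - 66 = 96.
Producer surplus without the control is ½ · (20 - 11) · 54 = 243.
With the floor, 12 units are sold at 27. The supply price at Q = 12 is 13, so PS = ½ · [(27 - 11) + (27 - 13)] · 12 = 180.
Change in producer surplus = 180 - 243 = -63.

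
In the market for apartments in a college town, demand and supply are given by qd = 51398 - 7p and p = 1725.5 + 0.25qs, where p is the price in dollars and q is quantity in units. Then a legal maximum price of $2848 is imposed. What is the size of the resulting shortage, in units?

Rearranging supply gives qs = 4p - 6902. Without the control the market clears where 51398 - 7p = 4p - 6902, i.e. p* = 5300 and q* = 14298.
Because the ceiling (2848) lies below the market-clearing price, it is binding.
At p = 2848: qd = 51398 - 7·2848 = 31462 and qs = 4·2848 - 6902 = 4490.
Shortage = qd - qs = 31462 - 4490 = 26972.

26972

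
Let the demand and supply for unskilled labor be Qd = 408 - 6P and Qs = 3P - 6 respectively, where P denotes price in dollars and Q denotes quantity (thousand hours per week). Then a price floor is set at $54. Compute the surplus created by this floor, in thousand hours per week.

Setting quantity demanded equal to quantity supplied, 408 - 6P = 3P - 6, gives P* = 46 and Q* = 132.
Because the floor (54) lies above the market-clearing price, it is binding.
At P = 54: Qd = 408 - 6·54 = 84 and Qs = 3·54 - 6 = 156.
Surplus = Qs - Qd = 156 - 84 = 72.

72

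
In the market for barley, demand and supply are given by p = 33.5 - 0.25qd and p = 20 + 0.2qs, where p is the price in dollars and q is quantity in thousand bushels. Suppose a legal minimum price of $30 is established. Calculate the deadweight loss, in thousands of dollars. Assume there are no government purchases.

57.6

Rearranging demand gives qd = 134 - 4p; rearranging supply gives qs = 5p - 100. In a free market, 134 - 4p = 5p - 100 gives the equilibrium p* = 26, q* = 30.
Because the floor (30) lies above the market-clearing price, it is binding.
At p = 30: qd = 134 - 4·30 = 14 and qs = 5·30 - 100 = 50.
Quantity traded falls to 14. At q = 14 the demand price is (134 - 14)/4 = 30 and the supply price is (100 + 14)/5 = 22.8.
Deadweight loss = ½ · (30 - 22.8) · (30 - 14) = ½ · 7.2 · 16 = 57.6.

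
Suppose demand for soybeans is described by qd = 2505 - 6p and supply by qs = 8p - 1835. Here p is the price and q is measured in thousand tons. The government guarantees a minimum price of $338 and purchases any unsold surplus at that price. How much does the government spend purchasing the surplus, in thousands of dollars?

132496

In a free market, 2505 - 6p = 8p - 1835 gives the equilibrium p* = 310, q* = 645.
Because the floor (338) lies above the market-clearing price, it is binding.
At p = 338: qd = 2505 - 6·338 = 477 and qs = 8·338 - 1835 = 869.
Surplus = qs - qd = 392.
Government expenditure = surplus × support price = 392 × 338 = 132496.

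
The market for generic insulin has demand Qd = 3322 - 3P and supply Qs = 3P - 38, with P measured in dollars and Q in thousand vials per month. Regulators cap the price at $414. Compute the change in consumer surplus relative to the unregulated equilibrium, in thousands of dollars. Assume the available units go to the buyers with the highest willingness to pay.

Setting quantity demanded equal to quantity supplied, 3322 - 3P = 3P - 38, gives P* = 560 and Q* = 1642.
Because the ceiling (414) lies below the market-clearing price, it is binding.
At P = 414: Qd = 3322 - 3·414 = 2080 and Qs = 3·414 - 38 = 1204.
Consumer surplus without the control is ½ · (3322/3 - 560) · 1642 = 1348082/3.
With the ceiling, 1204 units are sold at 414 (assume they go to the highest-value buyers). The demand price at Q = 1204 is 706, so CS = ½ · [(3322/3 - 414) + (706 - 414)] · 1204 = 1779512/3.
Change in consumer surplus = 1779512/3 - 1348082/3 = 143810.

143810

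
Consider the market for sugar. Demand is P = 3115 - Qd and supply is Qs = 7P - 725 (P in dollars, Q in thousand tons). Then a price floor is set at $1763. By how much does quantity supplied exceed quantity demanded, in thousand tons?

10264

Rearranging demand gives Qd = 3115 - P. Equilibrium: 3115 - P = 7P - 725, so 3840 = 8P and P* = 480, Q* = 2635.
Since 1763 > 480, the floor is binding.
At P = 1763: Qd = 3115 - 1763 = 1352 and Qs = 7·1763 - 725 = 11616.
Surplus = Qs - Qd = 11616 - 1352 = 10264.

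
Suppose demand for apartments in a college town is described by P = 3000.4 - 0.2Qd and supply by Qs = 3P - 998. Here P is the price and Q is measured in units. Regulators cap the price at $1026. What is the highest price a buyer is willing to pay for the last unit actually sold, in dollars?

Rearranging demand gives Qd = 15002 - 5P. In a free market, 15002 - 5P = 3P - 998 gives the equilibrium P* = 2000, Q* = 5002.
The ceiling of 1026 is below the equilibrium price 2000, so it binds.
At P = 1026: Qd = 15002 - 5·1026 = 9872 and Qs = 3·1026 - 998 = 2080.
Only 2080 units reach the market. On the demand curve, the marginal buyer's willingness to pay at Q = 2080 is (15002 - 2080)/5 = 2584.4.

2584.4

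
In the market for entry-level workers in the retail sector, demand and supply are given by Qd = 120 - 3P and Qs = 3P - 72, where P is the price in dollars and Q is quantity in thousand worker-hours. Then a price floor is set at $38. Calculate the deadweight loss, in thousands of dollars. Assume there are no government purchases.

In a free market, 120 - 3P = 3P - 72 gives the equilibrium P* = 32, Q* = 24.
Since 38 > 32, the floor is binding.
At P = 38: Qd = 120 - 3·38 = 6 and Qs = 3·38 - 72 = 42.
Quantity traded falls to 6. At Q = 6 the demand price is (120 - 6)/3 = 38 and the supply price is (72 + 6)/3 = 26.
Deadweight loss = ½ · (38 - 26) · (24 - 6) = ½ · 12 · 18 = 108.

108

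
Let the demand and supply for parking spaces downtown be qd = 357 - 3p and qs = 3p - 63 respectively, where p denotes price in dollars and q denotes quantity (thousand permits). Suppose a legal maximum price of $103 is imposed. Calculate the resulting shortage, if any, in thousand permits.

In a free market, 357 - 3p = 3p - 63 gives the equilibrium p* = 70, q* = 147.
Since 103 is above p* = 70, the ceiling does not bind and the free-market outcome prevails.
Since the control does not bind, there is no shortage.

0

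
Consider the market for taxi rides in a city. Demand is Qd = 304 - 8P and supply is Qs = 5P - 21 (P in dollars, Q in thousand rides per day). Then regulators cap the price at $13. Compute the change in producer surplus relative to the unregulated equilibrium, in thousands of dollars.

Setting quantity demanded equal to quantity supplied, 304 - 8P = 5P - 21, gives P* = 25 and Q* = 104.
The ceiling of 13 is below the equilibrium price 25, so it binds.
At P = 13: Qd = 304 - 8·13 = 200 and Qs = 5·13 - 21 = 44.
Producer surplus without the control is ½ · (25 - 4.2) · 104 = 1081.6.
With the ceiling, producers sell 44 units at 13, so PS = ½ · (13 - 4.2) · 44 = 193.6.
Change in producer surplus = 193.6 - 1081.6 = -888.

-888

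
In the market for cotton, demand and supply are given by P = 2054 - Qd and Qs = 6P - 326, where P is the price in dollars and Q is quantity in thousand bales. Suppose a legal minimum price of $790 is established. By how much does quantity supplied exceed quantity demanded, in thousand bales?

3150

Rearranging demand gives Qd = 2054 - P. Equilibrium: 2054 - P = 6P - 326, so 2380 = 7P and P* = 340, Q* = 1714.
The floor of 790 is above the equilibrium price 340, so it binds.
At P = 790: Qd = 2054 - 790 = 1264 and Qs = 6·790 - 326 = 4414.
Surplus = Qs - Qd = 4414 - 1264 = 3150.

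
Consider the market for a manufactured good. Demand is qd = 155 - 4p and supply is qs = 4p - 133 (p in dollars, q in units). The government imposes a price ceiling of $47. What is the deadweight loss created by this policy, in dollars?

0

In a free market, 155 - 4p = 4p - 133 gives the equilibrium p* = 36, q* = 11.
Since 47 is above p* = 36, the ceiling does not bind and the free-market outcome prevails.
Since the control does not bind, no trades are prevented and deadweight loss is zero.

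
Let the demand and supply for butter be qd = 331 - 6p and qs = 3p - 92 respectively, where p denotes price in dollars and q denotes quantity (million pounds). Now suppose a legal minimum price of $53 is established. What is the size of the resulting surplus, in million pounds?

54

Setting quantity demanded equal to quantity supplied, 331 - 6p = 3p - 92, gives p* = 47 and q* = 49.
The floor of 53 is above the equilibrium price 47, so it binds.
At p = 53: qd = 331 - 6·53 = 13 and qs = 3·53 - 92 = 67.
Surplus = qs - qd = 67 - 13 = 54.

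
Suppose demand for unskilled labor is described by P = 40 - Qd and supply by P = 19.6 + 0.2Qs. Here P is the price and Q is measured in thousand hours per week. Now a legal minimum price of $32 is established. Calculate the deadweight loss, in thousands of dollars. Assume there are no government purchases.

Rearranging demand gives Qd = 40 - P; rearranging supply gives Qs = 5P - 98. In a free market, 40 - P = 5P - 98 gives the equilibrium P* = 23, Q* = 17.
Since 32 > 23, the floor is binding.
At P = 32: Qd = 40 - 32 = 8 and Qs = 5·32 - 98 = 62.
Quantity traded falls to 8. At Q = 8 the demand price is 40 - 8 = 32 and the supply price is (98 + 8)/5 = 21.2.
Deadweight loss = ½ · (32 - 21.2) · (17 - 8) = ½ · 10.8 · 9 = 48.6.

48.6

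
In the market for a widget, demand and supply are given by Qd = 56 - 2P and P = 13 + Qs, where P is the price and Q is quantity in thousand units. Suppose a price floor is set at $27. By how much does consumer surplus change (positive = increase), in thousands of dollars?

-24

Rearranging supply gives Qs = P - 13. In a free market, 56 - 2P = P - 13 gives the equilibrium P* = 23, Q* = 10.
Since 27 > 23, the floor is binding.
At P = 27: Qd = 56 - 2·27 = 2 and Qs = 27 - 13 = 14.
Consumer surplus without the control is ½ · (28 - 23) · 10 = 25.
With the floor, consumers buy 2 units at 27, so CS = ½ · (28 - 27) · 2 = 1.
Change in consumer surplus = 1 - 25 = -24.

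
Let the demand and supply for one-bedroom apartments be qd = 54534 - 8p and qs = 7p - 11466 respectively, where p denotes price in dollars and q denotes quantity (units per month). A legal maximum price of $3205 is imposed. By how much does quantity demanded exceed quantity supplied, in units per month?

17925

Setting quantity demanded equal to quantity supplied, 54534 - 8p = 7p - 11466, gives p* = 4400 and q* = 19334.
The ceiling of 3205 is below the equilibrium price 4400, so it binds.
At p = 3205: qd = 54534 - 8·3205 = 28894 and qs = 7·3205 - 11466 = 10969.
Shortage = qd - qs = 28894 - 10969 = 17925.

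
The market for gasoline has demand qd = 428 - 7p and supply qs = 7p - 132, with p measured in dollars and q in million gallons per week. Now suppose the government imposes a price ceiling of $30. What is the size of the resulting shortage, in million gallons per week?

140

Setting quantity demanded equal to quantity supplied, 428 - 7p = 7p - 132, gives p* = 40 and q* = 148.
The ceiling of 30 is below the equilibrium price 40, so it binds.
At p = 30: qd = 428 - 7·30 = 218 and qs = 7·30 - 132 = 78.
Shortage = qd - qs = 218 - 78 = 140.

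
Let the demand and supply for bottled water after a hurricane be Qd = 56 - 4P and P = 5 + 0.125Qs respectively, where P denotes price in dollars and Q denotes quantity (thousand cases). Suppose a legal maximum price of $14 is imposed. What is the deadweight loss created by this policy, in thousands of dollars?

Rearranging supply gives Qs = 8P - 40. Without the control the market clears where 56 - 4P = 8P - 40, i.e. P* = 8 and Q* = 24.
The ceiling of 14 is above the equilibrium price 8, so it is not binding; the market clears at P* = 8, Q* = 24.
Since the control does not bind, no trades are prevented and deadweight loss is zero.

0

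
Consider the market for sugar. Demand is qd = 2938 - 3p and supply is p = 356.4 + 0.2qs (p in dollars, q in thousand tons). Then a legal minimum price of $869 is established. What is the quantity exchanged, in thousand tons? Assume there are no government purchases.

Rearranging supply gives qs = 5p - 1782. Equilibrium: 2938 - 3p = 5p - 1782, so 4720 = 8p and p* = 590, q* = 1168.
The floor of 869 is above the equilibrium price 590, so it binds.
At p = 869: qd = 2938 - 3·869 = 331 and qs = 5·869 - 1782 = 2563.
The quantity actually transacted is the short side, demand: 331.

331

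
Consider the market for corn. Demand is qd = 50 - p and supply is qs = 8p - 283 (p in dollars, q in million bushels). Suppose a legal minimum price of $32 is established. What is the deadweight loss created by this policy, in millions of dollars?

Equilibrium: 50 - p = 8p - 283, so 333 = 9p and p* = 37, q* = 13.
The floor of 32 is below the equilibrium price 37, so it is not binding; the market clears at p* = 37, q* = 13.
Since the control does not bind, no trades are prevented and deadweight loss is zero.

0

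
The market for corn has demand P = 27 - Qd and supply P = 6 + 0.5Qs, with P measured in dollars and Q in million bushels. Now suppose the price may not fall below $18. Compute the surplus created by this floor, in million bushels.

15

Rearranging demand gives Qd = 27 - P; rearranging supply gives Qs = 2P - 12. Without the control the market clears where 27 - P = 2P - 12, i.e. P* = 13 and Q* = 14.
The floor of 18 is above the equilibrium price 13, so it binds.
At P = 18: Qd = 27 - 18 = 9 and Qs = 2·18 - 12 = 24.
Surplus = Qs - Qd = 24 - 9 = 15.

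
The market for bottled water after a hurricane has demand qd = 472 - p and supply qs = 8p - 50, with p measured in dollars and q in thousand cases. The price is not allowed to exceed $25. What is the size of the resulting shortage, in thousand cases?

In a free market, 472 - p = 8p - 50 gives the equilibrium p* = 58, q* = 414.
The ceiling of 25 is below the equilibrium price 58, so it binds.
At p = 25: qd = 472 - 25 = 447 and qs = 8·25 - 50 = 150.
Shortage = qd - qs = 447 - 150 = 297.

297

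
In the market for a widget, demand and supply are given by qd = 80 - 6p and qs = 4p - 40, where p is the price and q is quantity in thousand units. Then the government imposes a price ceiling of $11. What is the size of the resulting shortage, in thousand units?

Without the control the market clears where 80 - 6p = 4p - 40, i.e. p* = 12 and q* = 8.
Because the ceiling (11) lies below the market-clearing price, it is binding.
At p = 11: qd = 80 - 6·11 = 14 and qs = 4·11 - 40 = 4.
Shortage = qd - qs = 14 - 4 = 10.

10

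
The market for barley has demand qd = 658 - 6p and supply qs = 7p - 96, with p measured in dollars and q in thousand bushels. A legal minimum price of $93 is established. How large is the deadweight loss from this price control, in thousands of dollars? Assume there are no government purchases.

Setting quantity demanded equal to quantity supplied, 658 - 6p = 7p - 96, gives p* = 58 and q* = 310.
The floor of 93 is above the equilibrium price 58, so it binds.
At p = 93: qd = 658 - 6·93 = 100 and qs = 7·93 - 96 = 555.
Quantity traded falls to 100. At q = 100 the demand price is (658 - 100)/6 = 93 and the supply price is (96 + 100)/7 = 28.
Deadweight loss = ½ · (93 - 28) · (310 - 100) = ½ · 65 · 210 = 6825.

6825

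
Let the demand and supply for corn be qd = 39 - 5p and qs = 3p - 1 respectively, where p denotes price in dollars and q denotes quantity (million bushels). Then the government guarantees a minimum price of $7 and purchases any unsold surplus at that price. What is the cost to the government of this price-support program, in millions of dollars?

Setting quantity demanded equal to quantity supplied, 39 - 5p = 3p - 1, gives p* = 5 and q* = 14.
The floor of 7 is above the equilibrium price 5, so it binds.
At p = 7: qd = 39 - 5·7 = 4 and qs = 3·7 - 1 = 20.
Surplus = qs - qd = 16.
Government expenditure = surplus × support price = 16 × 7 = 112.

112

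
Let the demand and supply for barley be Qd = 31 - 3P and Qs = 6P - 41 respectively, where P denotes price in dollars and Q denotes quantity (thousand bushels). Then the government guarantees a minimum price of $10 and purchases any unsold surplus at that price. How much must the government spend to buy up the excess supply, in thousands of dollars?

180

Equilibrium: 31 - 3P = 6P - 41, so 72 = 9P and P* = 8, Q* = 7.
Since 10 > 8, the floor is binding.
At P = 10: Qd = 31 - 3·10 = 1 and Qs = 6·10 - 41 = 19.
Surplus = Qs - Qd = 18.
Government expenditure = surplus × support price = 18 × 10 = 180.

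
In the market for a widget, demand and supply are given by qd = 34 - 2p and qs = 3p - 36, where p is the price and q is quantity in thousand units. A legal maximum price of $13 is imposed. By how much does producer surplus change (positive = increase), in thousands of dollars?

Setting quantity demanded equal to quantity supplied, 34 - 2p = 3p - 36, gives p* = 14 and q* = 6.
Because the ceiling (13) lies below the market-clearing price, it is binding.
At p = 13: qd = 34 - 2·13 = 8 and qs = 3·13 - 36 = 3.
Producer surplus without the control is ½ · (14 - 12) · 6 = 6.
With the ceiling, producers sell 3 units at 13, so PS = ½ · (13 - 12) · 3 = 1.5.
Change in producer surplus = 1.5 - 6 = -4.5.

-4.5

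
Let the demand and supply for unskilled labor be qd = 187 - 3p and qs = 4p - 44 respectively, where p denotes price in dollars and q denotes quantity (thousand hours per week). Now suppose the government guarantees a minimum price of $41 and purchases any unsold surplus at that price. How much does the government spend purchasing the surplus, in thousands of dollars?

2296

Equilibrium: 187 - 3p = 4p - 44, so 231 = 7p and p* = 33, q* = 88.
The floor of 41 is above the equilibrium price 33, so it binds.
At p = 41: qd = 187 - 3·41 = 64 and qs = 4·41 - 44 = 120.
Surplus = qs - qd = 56.
Government expenditure = surplus × support price = 56 × 41 = 2296.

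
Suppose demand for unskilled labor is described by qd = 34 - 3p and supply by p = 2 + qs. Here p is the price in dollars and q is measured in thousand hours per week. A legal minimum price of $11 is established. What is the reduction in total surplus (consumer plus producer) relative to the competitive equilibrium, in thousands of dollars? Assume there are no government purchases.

Rearranging supply gives qs = p - 2. Without the control the market clears where 34 - 3p = p - 2, i.e. p* = 9 and q* = 7.
Since 11 > 9, the floor is binding.
At p = 11: qd = 34 - 3·11 = 1 and qs = 11 - 2 = 9.
Quantity traded falls to 1. At q = 1 the demand price is (34 - 1)/3 = 11 and the supply price is 2 + 1 = 3.
Deadweight loss = ½ · (11 - 3) · (7 - 1) = ½ · 8 · 6 = 24.

24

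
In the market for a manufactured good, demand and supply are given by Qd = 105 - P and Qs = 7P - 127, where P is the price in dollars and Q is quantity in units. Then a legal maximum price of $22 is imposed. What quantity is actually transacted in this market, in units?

Without the control the market clears where 105 - P = 7P - 127, i.e. P* = 29 and Q* = 76.
Because the ceiling (22) lies below the market-clearing price, it is binding.
At P = 22: Qd = 105 - 22 = 83 and Qs = 7·22 - 127 = 27.
The quantity actually transacted is the short side, supply: 27.

27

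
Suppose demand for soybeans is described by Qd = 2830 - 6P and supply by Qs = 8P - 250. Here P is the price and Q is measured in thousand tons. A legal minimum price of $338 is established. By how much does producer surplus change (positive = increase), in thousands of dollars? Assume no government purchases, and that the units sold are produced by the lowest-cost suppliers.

63307

Equilibrium: 2830 - 6P = 8P - 250, so 3080 = 14P and P* = 220, Q* = 1510.
Because the floor (338) lies above the market-clearing price, it is binding.
At P = 338: Qd = 2830 - 6·338 = 802 and Qs = 8·338 - 250 = 2454.
Producer surplus without the control is ½ · (220 - 31.25) · 1510 = 142506.25.
With the floor, 802 units are sold at 338. The supply price at Q = 802 is 131.5, so PS = ½ · [(338 - 31.25) + (338 - 131.5)] · 802 = 205813.25.
Change in producer surplus = 205813.25 - 142506.25 = 63307.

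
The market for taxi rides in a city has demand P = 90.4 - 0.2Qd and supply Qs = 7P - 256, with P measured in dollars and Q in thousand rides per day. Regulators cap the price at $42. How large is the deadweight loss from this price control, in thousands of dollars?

2427.6

Rearranging demand gives Qd = 452 - 5P. Without the control the market clears where 452 - 5P = 7P - 256, i.e. P* = 59 and Q* = 157.
Because the ceiling (42) lies below the market-clearing price, it is binding.
At P = 42: Qd = 452 - 5·42 = 242 and Qs = 7·42 - 256 = 38.
Quantity traded falls to 38. At Q = 38 the demand price is (452 - 38)/5 = 82.8 and the supply price is (256 + 38)/7 = 42.
Deadweight loss = ½ · (82.8 - 42) · (157 - 38) = ½ · 40.8 · 119 = 2427.6.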